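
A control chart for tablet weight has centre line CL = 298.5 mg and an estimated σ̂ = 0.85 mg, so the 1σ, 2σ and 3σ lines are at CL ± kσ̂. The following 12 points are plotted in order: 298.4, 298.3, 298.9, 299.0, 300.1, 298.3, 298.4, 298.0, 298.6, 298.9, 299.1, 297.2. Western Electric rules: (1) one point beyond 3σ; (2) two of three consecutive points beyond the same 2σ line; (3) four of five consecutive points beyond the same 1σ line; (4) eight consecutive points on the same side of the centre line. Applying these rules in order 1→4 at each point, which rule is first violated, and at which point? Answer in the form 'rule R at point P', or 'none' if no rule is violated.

Zone of each point (C = within 1σ̂, B = 1σ̂–2σ̂, A = 2σ̂–3σ̂, * = beyond 3σ̂; sign = side of CL): 1:-C, 2:-C, 3:+C, 4:+C, 5:+B, 6:-C, 7:-C, 8:-C, 9:+C, 10:+C, 11:+C, 12:-B
No rule fires across all 12 points.

none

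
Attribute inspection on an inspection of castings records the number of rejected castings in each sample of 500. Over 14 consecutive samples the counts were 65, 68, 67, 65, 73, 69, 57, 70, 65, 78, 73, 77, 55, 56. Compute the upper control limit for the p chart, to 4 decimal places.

p̄ = Σdᵢ / (k·n) = 938 / (14 × 500) = 0.13400
UCL = p̄ + 3·√(p̄(1−p̄)/n) = 0.13400 + 3 × √(0.13400×0.86600/500) = 0.13400 + 3 × 0.01523 = 0.17970

0.1797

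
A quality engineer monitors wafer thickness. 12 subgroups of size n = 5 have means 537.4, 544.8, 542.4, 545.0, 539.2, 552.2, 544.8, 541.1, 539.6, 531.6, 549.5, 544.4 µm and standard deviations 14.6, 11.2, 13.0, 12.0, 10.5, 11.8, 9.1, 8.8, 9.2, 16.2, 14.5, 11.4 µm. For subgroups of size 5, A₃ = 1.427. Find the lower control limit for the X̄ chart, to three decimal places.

X̄̄ = (537.4 + 544.8 + 542.4 + 545.0 + 539.2 + 552.2 + 544.8 + 541.1 + 539.6 + 531.6 + 549.5 + 544.4) / 12 = 542.6667
s̄ = (14.6 + 11.2 + 13.0 + 12.0 + 10.5 + 11.8 + 9.1 + 8.8 + 9.2 + 16.2 + 14.5 + 11.4) / 12 = 11.8583
LCL = X̄̄ − A₃·s̄ = 542.6667 − 1.427 × 11.8583 = 525.7448

525.745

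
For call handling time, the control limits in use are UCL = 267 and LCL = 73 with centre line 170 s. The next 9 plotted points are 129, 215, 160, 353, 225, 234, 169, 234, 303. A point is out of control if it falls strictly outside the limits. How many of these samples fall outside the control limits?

Compare each point to [73, 267]: sample 4 = 353 > UCL; sample 9 = 303 > UCL.

2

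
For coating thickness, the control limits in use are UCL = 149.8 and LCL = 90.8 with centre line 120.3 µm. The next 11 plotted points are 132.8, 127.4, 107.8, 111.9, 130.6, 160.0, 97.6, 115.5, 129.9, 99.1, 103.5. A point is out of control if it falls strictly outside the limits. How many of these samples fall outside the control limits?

Compare each point to [90.8, 149.8]: sample 6 = 160.0 > UCL.

1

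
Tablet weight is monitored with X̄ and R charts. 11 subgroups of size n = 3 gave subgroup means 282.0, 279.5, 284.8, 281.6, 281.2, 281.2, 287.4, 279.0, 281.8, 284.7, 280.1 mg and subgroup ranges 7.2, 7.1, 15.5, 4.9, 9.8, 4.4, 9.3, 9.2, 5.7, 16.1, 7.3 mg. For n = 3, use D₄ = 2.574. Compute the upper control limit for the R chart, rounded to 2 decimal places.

R̄ = (7.2 + 7.1 + 15.5 + 4.9 + 9.8 + 4.4 + 9.3 + 9.2 + 5.7 + 16.1 + 7.3) / 11 = 96.5000 / 11 = 8.7727
UCL_R = D₄·R̄ = 2.574 × 8.7727 = 22.5810

22.58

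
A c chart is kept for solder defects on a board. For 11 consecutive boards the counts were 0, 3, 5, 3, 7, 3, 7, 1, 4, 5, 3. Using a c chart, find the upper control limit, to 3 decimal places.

c̄ = (0 + 3 + 5 + 3 + 7 + 3 + 7 + 1 + 4 + 5 + 3) / 11 = 41 / 11 = 3.7273
UCL = c̄ + 3√c̄ = 3.7273 + 3 × √3.7273 = 3.7273 + 3 × 1.9306 = 9.5191

9.519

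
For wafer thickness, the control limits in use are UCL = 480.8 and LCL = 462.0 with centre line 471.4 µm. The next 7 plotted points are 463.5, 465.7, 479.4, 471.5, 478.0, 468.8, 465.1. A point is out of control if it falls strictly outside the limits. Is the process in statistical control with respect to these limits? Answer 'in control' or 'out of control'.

All 7 points lie within [462.0, 480.8].

in control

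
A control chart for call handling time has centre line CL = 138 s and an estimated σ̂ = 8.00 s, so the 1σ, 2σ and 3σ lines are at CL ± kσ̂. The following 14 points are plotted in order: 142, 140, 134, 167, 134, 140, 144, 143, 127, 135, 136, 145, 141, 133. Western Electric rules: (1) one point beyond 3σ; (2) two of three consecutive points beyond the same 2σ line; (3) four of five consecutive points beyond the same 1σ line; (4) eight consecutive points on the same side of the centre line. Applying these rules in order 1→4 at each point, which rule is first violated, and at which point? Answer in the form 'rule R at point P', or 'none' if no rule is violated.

Zone of each point (C = within 1σ̂, B = 1σ̂–2σ̂, A = 2σ̂–3σ̂, * = beyond 3σ̂; sign = side of CL): 1:+C, 2:+C, 3:-C, 4:+*, 5:-C, 6:+C, 7:+C, 8:+C, 9:-B, 10:-C, 11:-C, 12:+C, 13:+C, 14:-C
Rule 1 (one point beyond the 3σ limits) is satisfied at point 4.

rule 1 at point 4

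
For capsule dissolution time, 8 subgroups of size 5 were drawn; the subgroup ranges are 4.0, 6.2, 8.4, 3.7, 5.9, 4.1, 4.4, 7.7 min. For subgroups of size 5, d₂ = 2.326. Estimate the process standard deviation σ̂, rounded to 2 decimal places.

2.39

R̄ = (4.0 + 6.2 + 8.4 + 3.7 + 5.9 + 4.1 + 4.4 + 7.7) / 8 = 5.5500
σ̂ = R̄ / d₂ = 5.5500 / 2.326 = 2.3861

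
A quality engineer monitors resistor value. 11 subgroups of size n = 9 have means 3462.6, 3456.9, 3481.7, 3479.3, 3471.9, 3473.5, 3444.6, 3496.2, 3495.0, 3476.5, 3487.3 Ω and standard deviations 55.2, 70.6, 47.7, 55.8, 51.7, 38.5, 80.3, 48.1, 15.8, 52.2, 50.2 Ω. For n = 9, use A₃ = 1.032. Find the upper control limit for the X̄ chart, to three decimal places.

3528.156

X̄̄ = (3462.6 + 3456.9 + 3481.7 + 3479.3 + 3471.9 + 3473.5 + 3444.6 + 3496.2 + 3495.0 + 3476.5 + 3487.3) / 11 = 3475.0455
s̄ = (55.2 + 70.6 + 47.7 + 55.8 + 51.7 + 38.5 + 80.3 + 48.1 + 15.8 + 52.2 + 50.2) / 11 = 51.4636
UCL = X̄̄ + A₃·s̄ = 3475.0455 + 1.032 × 51.4636 = 3528.1559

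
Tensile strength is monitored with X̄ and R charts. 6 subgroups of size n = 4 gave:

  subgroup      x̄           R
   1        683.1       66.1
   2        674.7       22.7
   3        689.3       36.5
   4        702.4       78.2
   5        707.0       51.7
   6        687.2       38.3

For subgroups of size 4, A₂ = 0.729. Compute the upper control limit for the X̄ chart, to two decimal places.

X̄̄ = (683.1 + 674.7 + 689.3 + 702.4 + 707.0 + 687.2) / 6 = 4143.7000 / 6 = 690.6167
R̄ = (66.1 + 22.7 + 36.5 + 78.2 + 51.7 + 38.3) / 6 = 293.5000 / 6 = 48.9167
UCL = X̄̄ + A₂·R̄ = 690.6167 + 0.729 × 48.9167 = 726.2769

726.28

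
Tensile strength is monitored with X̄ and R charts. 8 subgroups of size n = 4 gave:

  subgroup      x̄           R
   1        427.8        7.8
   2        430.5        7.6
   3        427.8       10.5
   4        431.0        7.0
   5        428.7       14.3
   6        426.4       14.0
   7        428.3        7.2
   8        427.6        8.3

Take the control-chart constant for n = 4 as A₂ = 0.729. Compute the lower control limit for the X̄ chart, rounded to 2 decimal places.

X̄̄ = (427.8 + 430.5 + 427.8 + 431.0 + 428.7 + 426.4 + 428.3 + 427.6) / 8 = 3428.1000 / 8 = 428.5125
R̄ = (7.8 + 7.6 + 10.5 + 7.0 + 14.3 + 14.0 + 7.2 + 8.3) / 8 = 76.7000 / 8 = 9.5875
LCL = X̄̄ − A₂·R̄ = 428.5125 − 0.729 × 9.5875 = 421.5232

421.52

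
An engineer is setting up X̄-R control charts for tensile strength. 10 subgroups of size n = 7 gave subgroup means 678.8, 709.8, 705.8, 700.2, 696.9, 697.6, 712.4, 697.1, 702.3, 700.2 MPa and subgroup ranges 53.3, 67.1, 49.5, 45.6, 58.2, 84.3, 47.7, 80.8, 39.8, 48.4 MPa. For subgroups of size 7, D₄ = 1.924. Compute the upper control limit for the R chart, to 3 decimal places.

110.572

R̄ = (53.3 + 67.1 + 49.5 + 45.6 + 58.2 + 84.3 + 47.7 + 80.8 + 39.8 + 48.4) / 10 = 574.7000 / 10 = 57.4700
UCL_R = D₄·R̄ = 1.924 × 57.4700 = 110.5723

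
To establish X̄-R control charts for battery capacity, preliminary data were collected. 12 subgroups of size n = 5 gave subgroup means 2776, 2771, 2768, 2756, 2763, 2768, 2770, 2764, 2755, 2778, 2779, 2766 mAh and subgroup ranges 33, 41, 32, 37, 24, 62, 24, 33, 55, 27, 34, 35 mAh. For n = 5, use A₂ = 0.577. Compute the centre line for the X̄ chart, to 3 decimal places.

X̄̄ = (2776 + 2771 + 2768 + 2756 + 2763 + 2768 + 2770 + 2764 + 2755 + 2778 + 2779 + 2766) / 12 = 33214.0000 / 12 = 2767.8333
CL = X̄̄ = 2767.8333

2767.833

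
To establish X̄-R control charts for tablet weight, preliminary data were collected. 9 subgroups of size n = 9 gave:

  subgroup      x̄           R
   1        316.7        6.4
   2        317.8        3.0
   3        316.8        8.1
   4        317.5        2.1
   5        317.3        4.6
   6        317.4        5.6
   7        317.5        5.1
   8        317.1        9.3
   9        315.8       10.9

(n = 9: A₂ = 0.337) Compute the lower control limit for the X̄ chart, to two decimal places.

315.04

X̄̄ = (316.7 + 317.8 + 316.8 + 317.5 + 317.3 + 317.4 + 317.5 + 317.1 + 315.8) / 9 = 2853.9000 / 9 = 317.1000
R̄ = (6.4 + 3.0 + 8.1 + 2.1 + 4.6 + 5.6 + 5.1 + 9.3 + 10.9) / 9 = 55.1000 / 9 = 6.1222
LCL = X̄̄ − A₂·R̄ = 317.1000 − 0.337 × 6.1222 = 315.0368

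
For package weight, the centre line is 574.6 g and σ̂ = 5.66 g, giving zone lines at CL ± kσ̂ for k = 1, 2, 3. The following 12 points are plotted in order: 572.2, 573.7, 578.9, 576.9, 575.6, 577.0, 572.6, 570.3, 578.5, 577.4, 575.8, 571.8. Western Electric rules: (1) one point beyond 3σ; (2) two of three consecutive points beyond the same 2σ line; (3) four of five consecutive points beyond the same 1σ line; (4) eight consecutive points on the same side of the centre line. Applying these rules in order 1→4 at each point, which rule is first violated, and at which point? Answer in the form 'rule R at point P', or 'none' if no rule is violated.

none

Zone of each point (C = within 1σ̂, B = 1σ̂–2σ̂, A = 2σ̂–3σ̂, * = beyond 3σ̂; sign = side of CL): 1:-C, 2:-C, 3:+C, 4:+C, 5:+C, 6:+C, 7:-C, 8:-C, 9:+C, 10:+C, 11:+C, 12:-C
No rule fires across all 12 points.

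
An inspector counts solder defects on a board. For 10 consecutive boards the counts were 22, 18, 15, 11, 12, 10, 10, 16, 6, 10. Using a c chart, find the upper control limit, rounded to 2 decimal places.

c̄ = (22 + 18 + 15 + 11 + 12 + 10 + 10 + 16 + 6 + 10) / 10 = 130 / 10 = 13.0000
UCL = c̄ + 3√c̄ = 13.0000 + 3 × √13.0000 = 13.0000 + 3 × 3.6056 = 23.8167

23.82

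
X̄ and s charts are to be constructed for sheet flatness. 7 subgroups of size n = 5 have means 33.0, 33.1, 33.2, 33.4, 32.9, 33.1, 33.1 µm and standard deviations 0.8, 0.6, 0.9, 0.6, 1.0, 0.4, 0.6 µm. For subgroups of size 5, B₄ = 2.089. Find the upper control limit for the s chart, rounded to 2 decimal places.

s̄ = (0.8 + 0.6 + 0.9 + 0.6 + 1.0 + 0.4 + 0.6) / 7 = 0.7000
UCL_s = B₄·s̄ = 2.089 × 0.7000 = 1.4623

1.46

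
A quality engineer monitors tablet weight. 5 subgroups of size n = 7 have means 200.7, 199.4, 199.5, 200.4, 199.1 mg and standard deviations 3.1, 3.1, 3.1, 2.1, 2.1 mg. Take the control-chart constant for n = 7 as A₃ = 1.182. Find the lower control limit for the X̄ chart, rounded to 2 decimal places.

X̄̄ = (200.7 + 199.4 + 199.5 + 200.4 + 199.1) / 5 = 199.8200
s̄ = (3.1 + 3.1 + 3.1 + 2.1 + 2.1) / 5 = 2.7000
LCL = X̄̄ − A₃·s̄ = 199.8200 − 1.182 × 2.7000 = 196.6286

196.63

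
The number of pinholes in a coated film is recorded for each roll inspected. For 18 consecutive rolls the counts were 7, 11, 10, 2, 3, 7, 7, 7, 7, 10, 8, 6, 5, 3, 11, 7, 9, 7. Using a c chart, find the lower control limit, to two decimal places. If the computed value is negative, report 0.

0.00

c̄ = (7 + 11 + 10 + 2 + 3 + 7 + 7 + 7 + 7 + 10 + 8 + 6 + 5 + 3 + 11 + 7 + 9 + 7) / 18 = 127 / 18 = 7.0556
LCL = c̄ − 3√c̄ = 7.0556 − 3 × 2.6562 = -0.9131 → 0 (cannot be negative)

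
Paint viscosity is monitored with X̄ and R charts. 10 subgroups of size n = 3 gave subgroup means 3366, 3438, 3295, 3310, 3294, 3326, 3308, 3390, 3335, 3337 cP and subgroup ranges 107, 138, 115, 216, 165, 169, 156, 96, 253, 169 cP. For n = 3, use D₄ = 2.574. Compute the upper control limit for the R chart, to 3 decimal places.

R̄ = (107 + 138 + 115 + 216 + 165 + 169 + 156 + 96 + 253 + 169) / 10 = 1584.0000 / 10 = 158.4000
UCL_R = D₄·R̄ = 2.574 × 158.4000 = 407.7216

407.722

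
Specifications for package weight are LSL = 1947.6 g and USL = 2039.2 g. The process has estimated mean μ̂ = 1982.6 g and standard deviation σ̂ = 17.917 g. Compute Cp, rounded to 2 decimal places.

Cp = (USL − LSL) / (6σ̂) = (2039.2 − 1947.6) / (6 × 17.917) = 91.6000 / 107.5020 = 0.8521

0.85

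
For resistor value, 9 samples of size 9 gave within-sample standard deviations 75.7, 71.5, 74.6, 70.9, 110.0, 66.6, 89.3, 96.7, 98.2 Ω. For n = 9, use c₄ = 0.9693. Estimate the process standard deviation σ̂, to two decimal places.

86.37

s̄ = (75.7 + 71.5 + 74.6 + 70.9 + 110.0 + 66.6 + 89.3 + 96.7 + 98.2) / 9 = 83.7222
σ̂ = s̄ / c₄ = 83.7222 / 0.9693 = 86.3739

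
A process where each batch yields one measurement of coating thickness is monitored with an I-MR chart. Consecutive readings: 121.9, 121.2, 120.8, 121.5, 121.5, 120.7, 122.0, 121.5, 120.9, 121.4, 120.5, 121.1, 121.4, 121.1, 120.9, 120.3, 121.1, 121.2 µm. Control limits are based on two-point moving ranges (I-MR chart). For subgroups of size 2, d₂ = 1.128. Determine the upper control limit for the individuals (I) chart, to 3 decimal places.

X̄ = (121.9 + 121.2 + 120.8 + 121.5 + 121.5 + 120.7 + 122.0 + 121.5 + 120.9 + 121.4 + 120.5 + 121.1 + 121.4 + 121.1 + 120.9 + 120.3 + 121.1 + 121.2) / 18 = 121.1667
Moving ranges: 0.7, 0.4, 0.7, 0.0, 0.8, 1.3, 0.5, 0.6, 0.5, 0.9, 0.6, 0.3, 0.3, 0.2, 0.6, 0.8, 0.1; M̄R̄ = 9.3000 / 17 = 0.5471
UCL = X̄ + 3·M̄R̄/d₂ = 121.1667 + 3 × 0.5471 / 1.128 = 122.6216

122.622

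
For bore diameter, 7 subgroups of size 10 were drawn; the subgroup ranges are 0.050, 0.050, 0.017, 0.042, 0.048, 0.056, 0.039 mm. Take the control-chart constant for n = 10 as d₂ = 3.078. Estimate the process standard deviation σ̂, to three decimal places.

R̄ = (0.050 + 0.050 + 0.017 + 0.042 + 0.048 + 0.056 + 0.039) / 7 = 0.0431
σ̂ = R̄ / d₂ = 0.0431 / 3.078 = 0.0140

0.014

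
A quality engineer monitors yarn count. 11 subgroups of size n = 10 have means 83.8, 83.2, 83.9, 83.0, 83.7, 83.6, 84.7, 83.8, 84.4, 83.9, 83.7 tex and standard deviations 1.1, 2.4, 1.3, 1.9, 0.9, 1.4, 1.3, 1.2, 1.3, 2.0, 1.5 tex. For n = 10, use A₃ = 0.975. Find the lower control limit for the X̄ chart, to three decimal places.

X̄̄ = (83.8 + 83.2 + 83.9 + 83.0 + 83.7 + 83.6 + 84.7 + 83.8 + 84.4 + 83.9 + 83.7) / 11 = 83.7909
s̄ = (1.1 + 2.4 + 1.3 + 1.9 + 0.9 + 1.4 + 1.3 + 1.2 + 1.3 + 2.0 + 1.5) / 11 = 1.4818
LCL = X̄̄ − A₃·s̄ = 83.7909 − 0.975 × 1.4818 = 82.3461

82.346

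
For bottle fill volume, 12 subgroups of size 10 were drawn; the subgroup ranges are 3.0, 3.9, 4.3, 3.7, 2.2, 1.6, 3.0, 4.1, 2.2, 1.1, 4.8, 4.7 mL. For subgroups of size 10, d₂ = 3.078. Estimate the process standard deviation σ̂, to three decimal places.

R̄ = (3.0 + 3.9 + 4.3 + 3.7 + 2.2 + 1.6 + 3.0 + 4.1 + 2.2 + 1.1 + 4.8 + 4.7) / 12 = 3.2167
σ̂ = R̄ / d₂ = 3.2167 / 3.078 = 1.0451

1.045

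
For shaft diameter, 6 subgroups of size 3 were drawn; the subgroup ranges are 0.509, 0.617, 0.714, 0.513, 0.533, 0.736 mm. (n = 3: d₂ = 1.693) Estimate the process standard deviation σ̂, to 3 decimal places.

0.357

R̄ = (0.509 + 0.617 + 0.714 + 0.513 + 0.533 + 0.736) / 6 = 0.6037
σ̂ = R̄ / d₂ = 0.6037 / 1.693 = 0.3566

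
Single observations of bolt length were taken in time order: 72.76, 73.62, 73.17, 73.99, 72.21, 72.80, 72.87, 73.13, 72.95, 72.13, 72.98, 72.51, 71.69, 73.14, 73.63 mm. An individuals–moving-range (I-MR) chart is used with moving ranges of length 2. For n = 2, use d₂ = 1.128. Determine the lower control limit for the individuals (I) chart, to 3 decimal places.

71.023

X̄ = (72.76 + 73.62 + 73.17 + 73.99 + 72.21 + 72.80 + 72.87 + 73.13 + 72.95 + 72.13 + 72.98 + 72.51 + 71.69 + 73.14 + 73.63) / 15 = 72.9053
Moving ranges: 0.86, 0.45, 0.82, 1.78, 0.59, 0.07, 0.26, 0.18, 0.82, 0.85, 0.47, 0.82, 1.45, 0.49; M̄R̄ = 9.9100 / 14 = 0.7079
LCL = X̄ − 3·M̄R̄/d₂ = 72.9053 − 3 × 0.7079 / 1.128 = 71.0227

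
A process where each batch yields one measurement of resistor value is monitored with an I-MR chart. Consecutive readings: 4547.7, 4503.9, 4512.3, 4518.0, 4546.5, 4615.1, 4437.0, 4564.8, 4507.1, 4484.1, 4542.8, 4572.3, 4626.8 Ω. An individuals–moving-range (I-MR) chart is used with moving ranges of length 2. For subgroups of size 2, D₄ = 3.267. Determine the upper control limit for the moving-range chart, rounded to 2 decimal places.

186.30

Moving ranges: 43.8, 8.4, 5.7, 28.5, 68.6, 178.1, 127.8, 57.7, 23.0, 58.7, 29.5, 54.5; M̄R̄ = 684.3000 / 12 = 57.0250
UCL_MR = D₄·M̄R̄ = 3.267 × 57.0250 = 186.3007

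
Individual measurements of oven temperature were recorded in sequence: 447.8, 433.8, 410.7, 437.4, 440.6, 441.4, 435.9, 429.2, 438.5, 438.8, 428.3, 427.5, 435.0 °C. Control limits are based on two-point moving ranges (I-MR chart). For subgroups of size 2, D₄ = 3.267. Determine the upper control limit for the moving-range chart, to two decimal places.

Moving ranges: 14.0, 23.1, 26.7, 3.2, 0.8, 5.5, 6.7, 9.3, 0.3, 10.5, 0.8, 7.5; M̄R̄ = 108.4000 / 12 = 9.0333
UCL_MR = D₄·M̄R̄ = 3.267 × 9.0333 = 29.5119

29.51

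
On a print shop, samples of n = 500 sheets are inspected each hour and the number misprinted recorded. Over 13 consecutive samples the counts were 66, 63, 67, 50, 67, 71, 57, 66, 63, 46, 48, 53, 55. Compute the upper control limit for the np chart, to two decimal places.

81.09

p̄ = Σdᵢ / (k·n) = 772 / (13 × 500) = 0.11877
UCL = np̄ + 3·√(np̄(1−p̄)) = 59.3846 + 3 × √(59.3846×0.88123) = 59.3846 + 3 × 7.2341 = 81.0868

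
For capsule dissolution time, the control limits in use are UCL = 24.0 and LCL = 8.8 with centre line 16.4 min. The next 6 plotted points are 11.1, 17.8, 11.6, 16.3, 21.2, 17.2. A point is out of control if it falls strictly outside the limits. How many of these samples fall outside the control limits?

All 6 points lie within [8.8, 24.0].

0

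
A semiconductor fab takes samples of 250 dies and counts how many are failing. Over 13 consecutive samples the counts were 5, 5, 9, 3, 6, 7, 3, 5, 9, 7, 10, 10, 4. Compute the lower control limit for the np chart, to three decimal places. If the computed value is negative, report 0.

0.000

p̄ = Σdᵢ / (k·n) = 83 / (13 × 250) = 0.02554
LCL = np̄ − 3·√(np̄(1−p̄)) = 6.3846 − 3 × 2.4943 = -1.0983 → 0 (negative, so LCL = 0)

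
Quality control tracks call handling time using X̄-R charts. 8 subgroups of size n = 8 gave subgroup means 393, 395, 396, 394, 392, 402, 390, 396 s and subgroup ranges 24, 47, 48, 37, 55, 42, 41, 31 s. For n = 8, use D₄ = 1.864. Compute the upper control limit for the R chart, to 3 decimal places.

75.725

R̄ = (24 + 47 + 48 + 37 + 55 + 42 + 41 + 31) / 8 = 325.0000 / 8 = 40.6250
UCL_R = D₄·R̄ = 1.864 × 40.6250 = 75.7250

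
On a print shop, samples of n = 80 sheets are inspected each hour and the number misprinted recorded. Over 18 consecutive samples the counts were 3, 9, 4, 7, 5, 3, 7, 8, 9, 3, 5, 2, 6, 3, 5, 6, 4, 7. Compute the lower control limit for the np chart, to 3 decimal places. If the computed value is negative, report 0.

0.000

p̄ = Σdᵢ / (k·n) = 96 / (18 × 80) = 0.06667
LCL = np̄ − 3·√(np̄(1−p̄)) = 5.3333 − 3 × 2.2311 = -1.3599 → 0 (negative, so LCL = 0)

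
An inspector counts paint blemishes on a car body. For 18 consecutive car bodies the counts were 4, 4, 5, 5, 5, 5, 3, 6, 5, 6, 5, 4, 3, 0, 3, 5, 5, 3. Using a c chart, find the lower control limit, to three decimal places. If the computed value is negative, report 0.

c̄ = (4 + 4 + 5 + 5 + 5 + 5 + 3 + 6 + 5 + 6 + 5 + 4 + 3 + 0 + 3 + 5 + 5 + 3) / 18 = 76 / 18 = 4.2222
LCL = c̄ − 3√c̄ = 4.2222 − 3 × 2.0548 = -1.9422 → 0 (cannot be negative)

0.000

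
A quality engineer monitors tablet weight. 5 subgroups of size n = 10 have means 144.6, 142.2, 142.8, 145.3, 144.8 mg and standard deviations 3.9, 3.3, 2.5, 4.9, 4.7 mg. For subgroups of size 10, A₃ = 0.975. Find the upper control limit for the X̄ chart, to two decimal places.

147.70

X̄̄ = (144.6 + 142.2 + 142.8 + 145.3 + 144.8) / 5 = 143.9400
s̄ = (3.9 + 3.3 + 2.5 + 4.9 + 4.7) / 5 = 3.8600
UCL = X̄̄ + A₃·s̄ = 143.9400 + 0.975 × 3.8600 = 147.7035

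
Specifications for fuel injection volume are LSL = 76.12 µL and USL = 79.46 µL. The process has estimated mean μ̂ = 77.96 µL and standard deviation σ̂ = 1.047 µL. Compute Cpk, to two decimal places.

Cpu = (USL − μ̂) / (3σ̂) = (79.46 − 77.96) / (3 × 1.047) = 0.4776; Cpl = (μ̂ − LSL) / (3σ̂) = (77.96 − 76.12) / (3 × 1.047) = 0.5858; Cpk = min(Cpu, Cpl) = 0.4776

0.48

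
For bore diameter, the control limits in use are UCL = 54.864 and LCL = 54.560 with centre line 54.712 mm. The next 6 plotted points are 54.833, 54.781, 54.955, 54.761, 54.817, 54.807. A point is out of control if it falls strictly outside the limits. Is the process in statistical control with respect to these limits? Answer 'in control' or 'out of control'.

out of control

Compare each point to [54.560, 54.864]: sample 3 = 54.955 > UCL.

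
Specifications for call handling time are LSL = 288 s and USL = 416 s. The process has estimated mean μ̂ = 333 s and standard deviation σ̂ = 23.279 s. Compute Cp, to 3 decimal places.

0.916

Cp = (USL − LSL) / (6σ̂) = (416 − 288) / (6 × 23.279) = 128.0000 / 139.6740 = 0.9164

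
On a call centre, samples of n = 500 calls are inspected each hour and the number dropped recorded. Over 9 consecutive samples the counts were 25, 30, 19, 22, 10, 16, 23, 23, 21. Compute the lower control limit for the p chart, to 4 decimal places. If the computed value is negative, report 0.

0.0151

p̄ = Σdᵢ / (k·n) = 189 / (9 × 500) = 0.04200
LCL = p̄ − 3·√(p̄(1−p̄)/n) = 0.04200 − 3 × 0.00897 = 0.01509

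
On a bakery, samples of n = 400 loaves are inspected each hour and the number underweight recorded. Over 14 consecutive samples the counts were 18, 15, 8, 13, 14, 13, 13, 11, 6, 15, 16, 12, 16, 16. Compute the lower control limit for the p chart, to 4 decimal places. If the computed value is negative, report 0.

0.0063

p̄ = Σdᵢ / (k·n) = 186 / (14 × 400) = 0.03321
LCL = p̄ − 3·√(p̄(1−p̄)/n) = 0.03321 − 3 × 0.00896 = 0.00633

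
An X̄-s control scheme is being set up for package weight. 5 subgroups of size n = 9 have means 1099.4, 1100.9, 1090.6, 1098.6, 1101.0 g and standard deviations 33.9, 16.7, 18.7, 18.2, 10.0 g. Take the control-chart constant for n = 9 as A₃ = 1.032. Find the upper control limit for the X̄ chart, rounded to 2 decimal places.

1118.22

X̄̄ = (1099.4 + 1100.9 + 1090.6 + 1098.6 + 1101.0) / 5 = 1098.1000
s̄ = (33.9 + 16.7 + 18.7 + 18.2 + 10.0) / 5 = 19.5000
UCL = X̄̄ + A₃·s̄ = 1098.1000 + 1.032 × 19.5000 = 1118.2240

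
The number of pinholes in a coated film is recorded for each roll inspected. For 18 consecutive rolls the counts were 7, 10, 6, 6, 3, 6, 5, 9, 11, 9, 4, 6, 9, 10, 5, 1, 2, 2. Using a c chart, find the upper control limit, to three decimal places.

13.616

c̄ = (7 + 10 + 6 + 6 + 3 + 6 + 5 + 9 + 11 + 9 + 4 + 6 + 9 + 10 + 5 + 1 + 2 + 2) / 18 = 111 / 18 = 6.1667
UCL = c̄ + 3√c̄ = 6.1667 + 3 × √6.1667 = 6.1667 + 3 × 2.4833 = 13.6165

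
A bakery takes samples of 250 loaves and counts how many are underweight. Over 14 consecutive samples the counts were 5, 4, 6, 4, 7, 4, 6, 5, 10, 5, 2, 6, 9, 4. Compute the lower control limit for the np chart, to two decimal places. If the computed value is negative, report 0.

0.00

p̄ = Σdᵢ / (k·n) = 77 / (14 × 250) = 0.02200
LCL = np̄ − 3·√(np̄(1−p̄)) = 5.5000 − 3 × 2.3193 = -1.4578 → 0 (negative, so LCL = 0)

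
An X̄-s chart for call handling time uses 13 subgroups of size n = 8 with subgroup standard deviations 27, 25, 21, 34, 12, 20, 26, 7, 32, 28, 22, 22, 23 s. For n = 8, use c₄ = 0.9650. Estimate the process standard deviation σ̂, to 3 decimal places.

s̄ = (27 + 25 + 21 + 34 + 12 + 20 + 26 + 7 + 32 + 28 + 22 + 22 + 23) / 13 = 23.0000
σ̂ = s̄ / c₄ = 23.0000 / 0.9650 = 23.8342

23.834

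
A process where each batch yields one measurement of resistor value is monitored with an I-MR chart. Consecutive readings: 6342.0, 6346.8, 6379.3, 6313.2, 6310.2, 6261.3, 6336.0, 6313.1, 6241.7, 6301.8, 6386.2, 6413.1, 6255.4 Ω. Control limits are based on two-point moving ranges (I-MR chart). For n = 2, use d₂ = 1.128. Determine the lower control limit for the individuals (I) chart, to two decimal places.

6178.27

X̄ = (6342.0 + 6346.8 + 6379.3 + 6313.2 + 6310.2 + 6261.3 + 6336.0 + 6313.1 + 6241.7 + 6301.8 + 6386.2 + 6413.1 + 6255.4) / 13 = 6323.0846
Moving ranges: 4.8, 32.5, 66.1, 3.0, 48.9, 74.7, 22.9, 71.4, 60.1, 84.4, 26.9, 157.7; M̄R̄ = 653.4000 / 12 = 54.4500
LCL = X̄ − 3·M̄R̄/d₂ = 6323.0846 − 3 × 54.4500 / 1.128 = 6178.2708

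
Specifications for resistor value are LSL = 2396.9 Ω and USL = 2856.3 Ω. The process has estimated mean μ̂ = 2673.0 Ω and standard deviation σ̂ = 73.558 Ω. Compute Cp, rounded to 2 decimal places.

Cp = (USL − LSL) / (6σ̂) = (2856.3 − 2396.9) / (6 × 73.558) = 459.4000 / 441.3480 = 1.0409

1.04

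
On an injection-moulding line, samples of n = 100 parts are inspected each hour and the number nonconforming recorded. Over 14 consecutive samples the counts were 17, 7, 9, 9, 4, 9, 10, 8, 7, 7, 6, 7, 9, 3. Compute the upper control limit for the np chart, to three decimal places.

p̄ = Σdᵢ / (k·n) = 112 / (14 × 100) = 0.08000
UCL = np̄ + 3·√(np̄(1−p̄)) = 8.0000 + 3 × √(8.0000×0.92000) = 8.0000 + 3 × 2.7129 = 16.1388

16.139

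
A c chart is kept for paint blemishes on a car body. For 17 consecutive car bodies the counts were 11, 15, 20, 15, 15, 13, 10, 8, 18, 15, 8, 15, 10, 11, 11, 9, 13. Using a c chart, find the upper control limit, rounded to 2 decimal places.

c̄ = (11 + 15 + 20 + 15 + 15 + 13 + 10 + 8 + 18 + 15 + 8 + 15 + 10 + 11 + 11 + 9 + 13) / 17 = 217 / 17 = 12.7647
UCL = c̄ + 3√c̄ = 12.7647 + 3 × √12.7647 = 12.7647 + 3 × 3.5728 = 23.4830

23.48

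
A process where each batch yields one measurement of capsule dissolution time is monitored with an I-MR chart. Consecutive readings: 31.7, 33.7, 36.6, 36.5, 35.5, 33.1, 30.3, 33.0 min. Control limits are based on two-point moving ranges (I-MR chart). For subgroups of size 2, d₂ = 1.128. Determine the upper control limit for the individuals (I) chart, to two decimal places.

39.08

X̄ = (31.7 + 33.7 + 36.6 + 36.5 + 35.5 + 33.1 + 30.3 + 33.0) / 8 = 33.8000
Moving ranges: 2.0, 2.9, 0.1, 1.0, 2.4, 2.8, 2.7; M̄R̄ = 13.9000 / 7 = 1.9857
UCL = X̄ + 3·M̄R̄/d₂ = 33.8000 + 3 × 1.9857 / 1.128 = 39.0812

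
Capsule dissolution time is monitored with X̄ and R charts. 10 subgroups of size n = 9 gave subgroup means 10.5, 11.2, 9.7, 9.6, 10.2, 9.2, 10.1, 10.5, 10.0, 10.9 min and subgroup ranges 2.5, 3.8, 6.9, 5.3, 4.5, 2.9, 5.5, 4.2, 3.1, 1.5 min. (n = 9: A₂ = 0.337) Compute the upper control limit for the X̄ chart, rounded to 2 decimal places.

X̄̄ = (10.5 + 11.2 + 9.7 + 9.6 + 10.2 + 9.2 + 10.1 + 10.5 + 10.0 + 10.9) / 10 = 101.9000 / 10 = 10.1900
R̄ = (2.5 + 3.8 + 6.9 + 5.3 + 4.5 + 2.9 + 5.5 + 4.2 + 3.1 + 1.5) / 10 = 40.2000 / 10 = 4.0200
UCL = X̄̄ + A₂·R̄ = 10.1900 + 0.337 × 4.0200 = 11.5447

11.54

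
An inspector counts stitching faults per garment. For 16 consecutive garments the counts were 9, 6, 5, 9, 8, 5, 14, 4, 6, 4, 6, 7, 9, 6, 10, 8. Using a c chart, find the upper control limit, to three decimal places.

15.328

c̄ = (9 + 6 + 5 + 9 + 8 + 5 + 14 + 4 + 6 + 4 + 6 + 7 + 9 + 6 + 10 + 8) / 16 = 116 / 16 = 7.2500
UCL = c̄ + 3√c̄ = 7.2500 + 3 × √7.2500 = 7.2500 + 3 × 2.6926 = 15.3277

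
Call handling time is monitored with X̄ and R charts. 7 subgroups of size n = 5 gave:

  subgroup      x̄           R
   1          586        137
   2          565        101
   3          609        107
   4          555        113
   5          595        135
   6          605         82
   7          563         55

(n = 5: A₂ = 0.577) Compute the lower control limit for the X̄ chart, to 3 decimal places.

X̄̄ = (586 + 565 + 609 + 555 + 595 + 605 + 563) / 7 = 4078.0000 / 7 = 582.5714
R̄ = (137 + 101 + 107 + 113 + 135 + 82 + 55) / 7 = 730.0000 / 7 = 104.2857
LCL = X̄̄ − A₂·R̄ = 582.5714 − 0.577 × 104.2857 = 522.3986

522.399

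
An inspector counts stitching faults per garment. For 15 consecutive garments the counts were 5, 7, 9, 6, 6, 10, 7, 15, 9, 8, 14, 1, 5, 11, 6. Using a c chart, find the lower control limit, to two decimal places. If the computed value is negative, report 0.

c̄ = (5 + 7 + 9 + 6 + 6 + 10 + 7 + 15 + 9 + 8 + 14 + 1 + 5 + 11 + 6) / 15 = 119 / 15 = 7.9333
LCL = c̄ − 3√c̄ = 7.9333 − 3 × 2.8166 = -0.5165 → 0 (cannot be negative)

0.00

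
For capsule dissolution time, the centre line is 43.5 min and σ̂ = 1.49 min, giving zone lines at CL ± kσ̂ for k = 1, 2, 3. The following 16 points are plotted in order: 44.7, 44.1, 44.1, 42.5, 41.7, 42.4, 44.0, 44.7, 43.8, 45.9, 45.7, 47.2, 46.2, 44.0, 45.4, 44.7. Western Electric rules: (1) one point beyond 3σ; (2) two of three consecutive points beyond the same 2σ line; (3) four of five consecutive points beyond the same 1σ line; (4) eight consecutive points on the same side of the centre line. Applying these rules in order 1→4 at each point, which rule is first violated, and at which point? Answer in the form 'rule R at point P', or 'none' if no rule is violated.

Zone of each point (C = within 1σ̂, B = 1σ̂–2σ̂, A = 2σ̂–3σ̂, * = beyond 3σ̂; sign = side of CL): 1:+C, 2:+C, 3:+C, 4:-C, 5:-B, 6:-C, 7:+C, 8:+C, 9:+C, 10:+B, 11:+B, 12:+A, 13:+B, 14:+C, 15:+B, 16:+C
Rule 3 (four of five consecutive points beyond the same 1σ limit) is satisfied at point 13.

rule 3 at point 13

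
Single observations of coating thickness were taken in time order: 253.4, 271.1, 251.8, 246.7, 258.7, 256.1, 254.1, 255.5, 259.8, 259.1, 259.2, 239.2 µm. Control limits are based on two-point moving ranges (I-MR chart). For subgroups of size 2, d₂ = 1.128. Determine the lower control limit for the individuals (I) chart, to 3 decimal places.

234.792

X̄ = (253.4 + 271.1 + 251.8 + 246.7 + 258.7 + 256.1 + 254.1 + 255.5 + 259.8 + 259.1 + 259.2 + 239.2) / 12 = 255.3917
Moving ranges: 17.7, 19.3, 5.1, 12.0, 2.6, 2.0, 1.4, 4.3, 0.7, 0.1, 20.0; M̄R̄ = 85.2000 / 11 = 7.7455
LCL = X̄ − 3·M̄R̄/d₂ = 255.3917 − 3 × 7.7455 / 1.128 = 234.7921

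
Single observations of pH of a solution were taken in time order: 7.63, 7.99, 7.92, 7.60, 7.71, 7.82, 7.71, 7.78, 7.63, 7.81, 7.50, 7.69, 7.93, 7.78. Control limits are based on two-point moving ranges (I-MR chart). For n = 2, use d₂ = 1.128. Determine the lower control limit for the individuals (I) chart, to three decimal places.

X̄ = (7.63 + 7.99 + 7.92 + 7.60 + 7.71 + 7.82 + 7.71 + 7.78 + 7.63 + 7.81 + 7.50 + 7.69 + 7.93 + 7.78) / 14 = 7.7500
Moving ranges: 0.36, 0.07, 0.32, 0.11, 0.11, 0.11, 0.07, 0.15, 0.18, 0.31, 0.19, 0.24, 0.15; M̄R̄ = 2.3700 / 13 = 0.1823
LCL = X̄ − 3·M̄R̄/d₂ = 7.7500 − 3 × 0.1823 / 1.128 = 7.2651

7.265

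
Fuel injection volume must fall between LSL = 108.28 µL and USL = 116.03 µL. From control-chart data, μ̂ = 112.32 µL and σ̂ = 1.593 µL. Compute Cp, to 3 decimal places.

Cp = (USL − LSL) / (6σ̂) = (116.03 − 108.28) / (6 × 1.593) = 7.7500 / 9.5580 = 0.8108

0.811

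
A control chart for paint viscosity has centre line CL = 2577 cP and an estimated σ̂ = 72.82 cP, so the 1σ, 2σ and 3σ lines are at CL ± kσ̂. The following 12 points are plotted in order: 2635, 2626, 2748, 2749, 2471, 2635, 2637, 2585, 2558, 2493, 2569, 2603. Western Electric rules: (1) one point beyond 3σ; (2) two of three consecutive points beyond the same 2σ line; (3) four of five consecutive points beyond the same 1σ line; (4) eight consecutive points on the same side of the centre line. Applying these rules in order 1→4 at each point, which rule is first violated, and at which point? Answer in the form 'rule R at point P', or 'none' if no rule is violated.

rule 2 at point 4

Zone of each point (C = within 1σ̂, B = 1σ̂–2σ̂, A = 2σ̂–3σ̂, * = beyond 3σ̂; sign = side of CL): 1:+C, 2:+C, 3:+A, 4:+A, 5:-B, 6:+C, 7:+C, 8:+C, 9:-C, 10:-B, 11:-C, 12:+C
Rule 2 (two of three consecutive points beyond the same 2σ limit) is satisfied at point 4.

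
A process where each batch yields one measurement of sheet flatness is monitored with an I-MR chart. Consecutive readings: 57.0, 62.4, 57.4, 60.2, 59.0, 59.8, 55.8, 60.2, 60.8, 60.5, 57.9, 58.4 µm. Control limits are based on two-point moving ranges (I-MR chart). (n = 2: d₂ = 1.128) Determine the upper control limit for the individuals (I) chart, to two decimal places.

65.79

X̄ = (57.0 + 62.4 + 57.4 + 60.2 + 59.0 + 59.8 + 55.8 + 60.2 + 60.8 + 60.5 + 57.9 + 58.4) / 12 = 59.1167
Moving ranges: 5.4, 5.0, 2.8, 1.2, 0.8, 4.0, 4.4, 0.6, 0.3, 2.6, 0.5; M̄R̄ = 27.6000 / 11 = 2.5091
UCL = X̄ + 3·M̄R̄/d₂ = 59.1167 + 3 × 2.5091 / 1.128 = 65.7898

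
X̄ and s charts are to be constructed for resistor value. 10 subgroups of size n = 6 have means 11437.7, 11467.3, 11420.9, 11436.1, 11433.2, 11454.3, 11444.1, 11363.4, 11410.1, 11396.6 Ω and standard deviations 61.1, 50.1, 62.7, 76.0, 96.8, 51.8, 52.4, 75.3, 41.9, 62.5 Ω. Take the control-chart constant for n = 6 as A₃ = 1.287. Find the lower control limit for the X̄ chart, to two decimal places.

11345.21

X̄̄ = (11437.7 + 11467.3 + 11420.9 + 11436.1 + 11433.2 + 11454.3 + 11444.1 + 11363.4 + 11410.1 + 11396.6) / 10 = 11426.3700
s̄ = (61.1 + 50.1 + 62.7 + 76.0 + 96.8 + 51.8 + 52.4 + 75.3 + 41.9 + 62.5) / 10 = 63.0600
LCL = X̄̄ − A₃·s̄ = 11426.3700 − 1.287 × 63.0600 = 11345.2118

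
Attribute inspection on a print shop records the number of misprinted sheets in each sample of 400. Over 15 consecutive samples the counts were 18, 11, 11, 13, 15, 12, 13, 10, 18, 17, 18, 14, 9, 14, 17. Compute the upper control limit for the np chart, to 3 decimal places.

25.027

p̄ = Σdᵢ / (k·n) = 210 / (15 × 400) = 0.03500
UCL = np̄ + 3·√(np̄(1−p̄)) = 14.0000 + 3 × √(14.0000×0.96500) = 14.0000 + 3 × 3.6756 = 25.0268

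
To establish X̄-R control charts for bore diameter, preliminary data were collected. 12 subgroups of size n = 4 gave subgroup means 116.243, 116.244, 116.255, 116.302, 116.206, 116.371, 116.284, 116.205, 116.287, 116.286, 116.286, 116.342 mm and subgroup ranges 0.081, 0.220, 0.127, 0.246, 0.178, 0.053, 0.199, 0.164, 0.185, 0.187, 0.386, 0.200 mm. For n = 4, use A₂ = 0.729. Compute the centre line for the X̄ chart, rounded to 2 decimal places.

116.28

X̄̄ = (116.243 + 116.244 + 116.255 + 116.302 + 116.206 + 116.371 + 116.284 + 116.205 + 116.287 + 116.286 + 116.286 + 116.342) / 12 = 1395.3110 / 12 = 116.2759
CL = X̄̄ = 116.2759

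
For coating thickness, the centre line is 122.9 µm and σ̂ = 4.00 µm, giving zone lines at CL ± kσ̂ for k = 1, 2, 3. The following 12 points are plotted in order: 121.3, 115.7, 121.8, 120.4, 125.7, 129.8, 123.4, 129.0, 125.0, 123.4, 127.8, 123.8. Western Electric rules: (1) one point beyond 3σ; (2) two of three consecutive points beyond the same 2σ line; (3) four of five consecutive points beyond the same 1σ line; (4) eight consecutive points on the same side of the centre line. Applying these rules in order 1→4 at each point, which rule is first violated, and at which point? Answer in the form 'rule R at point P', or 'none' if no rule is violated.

rule 4 at point 12

Zone of each point (C = within 1σ̂, B = 1σ̂–2σ̂, A = 2σ̂–3σ̂, * = beyond 3σ̂; sign = side of CL): 1:-C, 2:-B, 3:-C, 4:-C, 5:+C, 6:+B, 7:+C, 8:+B, 9:+C, 10:+C, 11:+B, 12:+C
Rule 4 (eight consecutive points on the same side of the centre line) is satisfied at point 12.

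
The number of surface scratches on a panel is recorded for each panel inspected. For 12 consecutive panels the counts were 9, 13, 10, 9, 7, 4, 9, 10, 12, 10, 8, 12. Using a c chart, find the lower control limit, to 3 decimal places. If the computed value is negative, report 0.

c̄ = (9 + 13 + 10 + 9 + 7 + 4 + 9 + 10 + 12 + 10 + 8 + 12) / 12 = 113 / 12 = 9.4167
LCL = c̄ − 3√c̄ = 9.4167 − 3 × 3.0687 = 0.2107

0.211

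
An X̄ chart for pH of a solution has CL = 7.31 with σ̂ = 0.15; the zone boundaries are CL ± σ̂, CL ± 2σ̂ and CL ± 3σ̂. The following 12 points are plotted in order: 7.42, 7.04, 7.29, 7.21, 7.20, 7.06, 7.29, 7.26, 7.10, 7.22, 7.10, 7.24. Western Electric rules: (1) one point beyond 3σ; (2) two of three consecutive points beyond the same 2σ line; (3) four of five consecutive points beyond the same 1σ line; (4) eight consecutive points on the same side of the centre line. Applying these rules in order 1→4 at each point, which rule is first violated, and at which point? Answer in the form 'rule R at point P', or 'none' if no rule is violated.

rule 4 at point 9

Zone of each point (C = within 1σ̂, B = 1σ̂–2σ̂, A = 2σ̂–3σ̂, * = beyond 3σ̂; sign = side of CL): 1:+C, 2:-B, 3:-C, 4:-C, 5:-C, 6:-B, 7:-C, 8:-C, 9:-B, 10:-C, 11:-B, 12:-C
Rule 4 (eight consecutive points on the same side of the centre line) is satisfied at point 9.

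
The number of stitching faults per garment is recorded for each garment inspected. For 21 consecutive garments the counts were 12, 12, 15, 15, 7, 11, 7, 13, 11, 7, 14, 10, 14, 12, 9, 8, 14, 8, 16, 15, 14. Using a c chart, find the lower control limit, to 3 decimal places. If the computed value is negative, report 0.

1.393

c̄ = (12 + 12 + 15 + 15 + 7 + 11 + 7 + 13 + 11 + 7 + 14 + 10 + 14 + 12 + 9 + 8 + 14 + 8 + 16 + 15 + 14) / 21 = 244 / 21 = 11.6190
LCL = c̄ − 3√c̄ = 11.6190 − 3 × 3.4087 = 1.3930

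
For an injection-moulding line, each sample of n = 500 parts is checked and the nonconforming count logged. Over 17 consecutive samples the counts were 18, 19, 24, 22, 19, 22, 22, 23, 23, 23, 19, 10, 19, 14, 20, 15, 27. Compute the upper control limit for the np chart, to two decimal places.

33.07

p̄ = Σdᵢ / (k·n) = 339 / (17 × 500) = 0.03988
UCL = np̄ + 3·√(np̄(1−p̄)) = 19.9412 + 3 × √(19.9412×0.96012) = 19.9412 + 3 × 4.3756 = 33.0680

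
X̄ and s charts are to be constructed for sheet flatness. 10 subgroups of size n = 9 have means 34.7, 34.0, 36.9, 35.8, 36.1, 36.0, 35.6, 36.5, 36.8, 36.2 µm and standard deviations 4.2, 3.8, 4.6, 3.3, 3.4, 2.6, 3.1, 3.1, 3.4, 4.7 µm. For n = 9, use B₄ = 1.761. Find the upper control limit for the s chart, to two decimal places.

s̄ = (4.2 + 3.8 + 4.6 + 3.3 + 3.4 + 2.6 + 3.1 + 3.1 + 3.4 + 4.7) / 10 = 3.6200
UCL_s = B₄·s̄ = 1.761 × 3.6200 = 6.3748

6.37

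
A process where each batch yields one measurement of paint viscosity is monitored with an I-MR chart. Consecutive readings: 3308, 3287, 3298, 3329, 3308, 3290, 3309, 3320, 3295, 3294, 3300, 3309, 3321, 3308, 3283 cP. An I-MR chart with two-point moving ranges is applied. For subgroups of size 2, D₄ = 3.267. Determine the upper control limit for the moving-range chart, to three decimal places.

Moving ranges: 21, 11, 31, 21, 18, 19, 11, 25, 1, 6, 9, 12, 13, 25; M̄R̄ = 223.0000 / 14 = 15.9286
UCL_MR = D₄·M̄R̄ = 3.267 × 15.9286 = 52.0386

52.039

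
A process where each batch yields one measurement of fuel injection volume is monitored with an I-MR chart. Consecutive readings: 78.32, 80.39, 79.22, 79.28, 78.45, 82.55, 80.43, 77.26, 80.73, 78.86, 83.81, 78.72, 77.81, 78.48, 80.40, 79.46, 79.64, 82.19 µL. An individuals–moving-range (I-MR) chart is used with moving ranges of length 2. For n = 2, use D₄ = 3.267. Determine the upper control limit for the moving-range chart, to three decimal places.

Moving ranges: 2.07, 1.17, 0.06, 0.83, 4.10, 2.12, 3.17, 3.47, 1.87, 4.95, 5.09, 0.91, 0.67, 1.92, 0.94, 0.18, 2.55; M̄R̄ = 36.0700 / 17 = 2.1218
UCL_MR = D₄·M̄R̄ = 3.267 × 2.1218 = 6.9318

6.932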